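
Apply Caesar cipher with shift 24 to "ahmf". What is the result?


Caesar cipher: shift "ahmf" by 24
  'a' (pos 0) + 24 = pos 24 = 'y'
  'h' (pos 7) + 24 = pos 5 = 'f'
  'm' (pos 12) + 24 = pos 10 = 'k'
  'f' (pos 5) + 24 = pos 3 = 'd'
Result: yfkd

yfkd


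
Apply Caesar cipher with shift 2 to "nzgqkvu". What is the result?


Caesar cipher: shift "nzgqkvu" by 2
  'n' (pos 13) + 2 = pos 15 = 'p'
  'z' (pos 25) + 2 = pos 1 = 'b'
  'g' (pos 6) + 2 = pos 8 = 'i'
  'q' (pos 16) + 2 = pos 18 = 's'
  'k' (pos 10) + 2 = pos 12 = 'm'
  'v' (pos 21) + 2 = pos 23 = 'x'
  'u' (pos 20) + 2 = pos 22 = 'w'
Result: pbismxw

pbismxw


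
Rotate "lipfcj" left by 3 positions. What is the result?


Input: "lipfcj", rotate left by 3
First 3 characters: "lip"
Remaining characters: "fcj"
Concatenate remaining + first: "fcj" + "lip" = "fcjlip"

fcjlip


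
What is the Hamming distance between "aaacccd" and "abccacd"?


Comparing "aaacccd" and "abccacd" position by position:
  Position 0: 'a' vs 'a' => same
  Position 1: 'a' vs 'b' => differ
  Position 2: 'a' vs 'c' => differ
  Position 3: 'c' vs 'c' => same
  Position 4: 'c' vs 'a' => differ
  Position 5: 'c' vs 'c' => same
  Position 6: 'd' vs 'd' => same
Total differences (Hamming distance): 3

3


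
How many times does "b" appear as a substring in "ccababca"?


Searching for "b" in "ccababca"
Scanning each position:
  Position 0: "c" => no
  Position 1: "c" => no
  Position 2: "a" => no
  Position 3: "b" => MATCH
  Position 4: "a" => no
  Position 5: "b" => MATCH
  Position 6: "c" => no
  Position 7: "a" => no
Total occurrences: 2

2


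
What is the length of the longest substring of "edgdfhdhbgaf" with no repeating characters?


Input: "edgdfhdhbgaf"
Sliding window (track last position of each char):
  Position 0 ('e'): window [0,0] length 1 -- new best
  Position 1 ('d'): window [0,1] length 2 -- new best
  Position 2 ('g'): window [0,2] length 3 -- new best
  Position 3 ('d'): repeat (last at 1), move window start to 2
  Position 3 ('d'): window [2,3] length 2
  Position 4 ('f'): window [2,4] length 3
  Position 5 ('h'): window [2,5] length 4 -- new best
  Position 6 ('d'): repeat (last at 3), move window start to 4
  Position 6 ('d'): window [4,6] length 3
  Position 7 ('h'): repeat (last at 5), move window start to 6
  Position 7 ('h'): window [6,7] length 2
  Position 8 ('b'): window [6,8] length 3
  Position 9 ('g'): window [6,9] length 4
  Position 10 ('a'): window [6,10] length 5 -- new best
  Position 11 ('f'): window [6,11] length 6 -- new best
Longest substring with no repeats: "dhbgaf" with length 6

6


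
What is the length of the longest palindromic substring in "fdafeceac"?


Input: "fdafeceac"
Checking substrings for palindromes:
  [4:7] "ece" (len 3) => palindrome
Longest palindromic substring: "ece" with length 3

3


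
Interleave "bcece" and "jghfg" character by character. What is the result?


Interleaving "bcece" and "jghfg":
  Position 0: 'b' from first, 'j' from second => "bj"
  Position 1: 'c' from first, 'g' from second => "cg"
  Position 2: 'e' from first, 'h' from second => "eh"
  Position 3: 'c' from first, 'f' from second => "cf"
  Position 4: 'e' from first, 'g' from second => "eg"
Result: bjcgehcfeg

bjcgehcfeg


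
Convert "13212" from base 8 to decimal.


Input: "13212" in base 8
Positional expansion:
  Digit '1' (value 1) x 8^4 = 4096
  Digit '3' (value 3) x 8^3 = 1536
  Digit '2' (value 2) x 8^2 = 128
  Digit '1' (value 1) x 8^1 = 8
  Digit '2' (value 2) x 8^0 = 2
Sum = 5770

5770


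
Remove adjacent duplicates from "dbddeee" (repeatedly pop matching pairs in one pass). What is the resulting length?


Input: dbddeee
Stack-based adjacent duplicate removal:
  Read 'd': push. Stack: d
  Read 'b': push. Stack: db
  Read 'd': push. Stack: dbd
  Read 'd': matches stack top 'd' => pop. Stack: db
  Read 'e': push. Stack: dbe
  Read 'e': matches stack top 'e' => pop. Stack: db
  Read 'e': push. Stack: dbe
Final stack: "dbe" (length 3)

3


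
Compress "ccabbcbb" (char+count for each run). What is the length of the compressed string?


Input: ccabbcbb
Runs:
  'c' x 2 => "c2"
  'a' x 1 => "a1"
  'b' x 2 => "b2"
  'c' x 1 => "c1"
  'b' x 2 => "b2"
Compressed: "c2a1b2c1b2"
Compressed length: 10

10


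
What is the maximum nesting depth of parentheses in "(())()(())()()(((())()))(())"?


Input: "(())()(())()()(((())()))(())"
Tracking depth:
  Position 0 '(': depth becomes 1
  Position 1 '(': depth becomes 2
  Position 2 ')': depth becomes 1
  Position 3 ')': depth becomes 0
  Position 4 '(': depth becomes 1
  Position 5 ')': depth becomes 0
  Position 6 '(': depth becomes 1
  Position 7 '(': depth becomes 2
  Position 8 ')': depth becomes 1
  Position 9 ')': depth becomes 0
  Position 10 '(': depth becomes 1
  Position 11 ')': depth becomes 0
  Position 12 '(': depth becomes 1
  Position 13 ')': depth becomes 0
  Position 14 '(': depth becomes 1
  Position 15 '(': depth becomes 2
  Position 16 '(': depth becomes 3
  Position 17 '(': depth becomes 4
  Position 18 ')': depth becomes 3
  Position 19 ')': depth becomes 2
  Position 20 '(': depth becomes 3
  Position 21 ')': depth becomes 2
  Position 22 ')': depth becomes 1
  Position 23 ')': depth becomes 0
  Position 24 '(': depth becomes 1
  Position 25 '(': depth becomes 2
  Position 26 ')': depth becomes 1
  Position 27 ')': depth becomes 0
Maximum depth reached: 4

4


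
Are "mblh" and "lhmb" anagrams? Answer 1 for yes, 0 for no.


Strings: "mblh", "lhmb"
Sorted first:  bhlm
Sorted second: bhlm
Sorted forms match => anagrams

1


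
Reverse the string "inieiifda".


Input: inieiifda
Reading characters right to left:
  Position 8: 'a'
  Position 7: 'd'
  Position 6: 'f'
  Position 5: 'i'
  Position 4: 'i'
  Position 3: 'e'
  Position 2: 'i'
  Position 1: 'n'
  Position 0: 'i'
Reversed: adfiieini

adfiieini


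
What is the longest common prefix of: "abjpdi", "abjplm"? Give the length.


Words: abjpdi, abjplm
  Position 0: all 'a' => match
  Position 1: all 'b' => match
  Position 2: all 'j' => match
  Position 3: all 'p' => match
  Position 4: ('d', 'l') => mismatch, stop
LCP = "abjp" (length 4)

4


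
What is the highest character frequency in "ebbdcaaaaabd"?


Input: ebbdcaaaaabd
Character counts:
  'a': 5
  'b': 3
  'c': 1
  'd': 2
  'e': 1
Maximum frequency: 5

5


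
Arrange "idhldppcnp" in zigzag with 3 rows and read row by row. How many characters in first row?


Zigzag "idhldppcnp" into 3 rows:
Placing characters:
  'i' => row 0
  'd' => row 1
  'h' => row 2
  'l' => row 1
  'd' => row 0
  'p' => row 1
  'p' => row 2
  'c' => row 1
  'n' => row 0
  'p' => row 1
Rows:
  Row 0: "idn"
  Row 1: "dlpcp"
  Row 2: "hp"
First row length: 3

3


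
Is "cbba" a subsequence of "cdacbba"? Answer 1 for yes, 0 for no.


Check if "cbba" is a subsequence of "cdacbba"
Greedy scan:
  Position 0 ('c'): matches sub[0] = 'c'
  Position 1 ('d'): no match needed
  Position 2 ('a'): no match needed
  Position 3 ('c'): no match needed
  Position 4 ('b'): matches sub[1] = 'b'
  Position 5 ('b'): matches sub[2] = 'b'
  Position 6 ('a'): matches sub[3] = 'a'
All 4 characters matched => is a subsequence

1


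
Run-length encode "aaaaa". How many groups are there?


Input: aaaaa
Scanning for consecutive runs:
  Group 1: 'a' x 5 (positions 0-4)
Total groups: 1

1


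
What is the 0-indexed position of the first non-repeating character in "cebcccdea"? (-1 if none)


Input: cebcccdea
Character frequencies:
  'a': 1
  'b': 1
  'c': 4
  'd': 1
  'e': 2
Scanning left to right for freq == 1:
  Position 0 ('c'): freq=4, skip
  Position 1 ('e'): freq=2, skip
  Position 2 ('b'): unique! => answer = 2

2


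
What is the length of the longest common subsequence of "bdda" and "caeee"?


LCS of "bdda" and "caeee"
DP table:
           c    a    e    e    e
      0    0    0    0    0    0
  b   0    0    0    0    0    0
  d   0    0    0    0    0    0
  d   0    0    0    0    0    0
  a   0    0    1    1    1    1
LCS length = dp[4][5] = 1

1


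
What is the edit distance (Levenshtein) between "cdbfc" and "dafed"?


Computing edit distance: "cdbfc" -> "dafed"
DP table:
           d    a    f    e    d
      0    1    2    3    4    5
  c   1    1    2    3    4    5
  d   2    1    2    3    4    4
  b   3    2    2    3    4    5
  f   4    3    3    2    3    4
  c   5    4    4    3    3    4
Edit distance = dp[5][5] = 4

4


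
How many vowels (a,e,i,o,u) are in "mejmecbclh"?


Input: mejmecbclh
Checking each character:
  'm' at position 0: consonant
  'e' at position 1: vowel (running total: 1)
  'j' at position 2: consonant
  'm' at position 3: consonant
  'e' at position 4: vowel (running total: 2)
  'c' at position 5: consonant
  'b' at position 6: consonant
  'c' at position 7: consonant
  'l' at position 8: consonant
  'h' at position 9: consonant
Total vowels: 2

2


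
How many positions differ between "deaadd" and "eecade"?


Comparing "deaadd" and "eecade" position by position:
  Position 0: 'd' vs 'e' => DIFFER
  Position 1: 'e' vs 'e' => same
  Position 2: 'a' vs 'c' => DIFFER
  Position 3: 'a' vs 'a' => same
  Position 4: 'd' vs 'd' => same
  Position 5: 'd' vs 'e' => DIFFER
Positions that differ: 3

3


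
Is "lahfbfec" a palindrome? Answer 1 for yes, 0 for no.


Input: lahfbfec
Reversed: cefbfhal
  Compare pos 0 ('l') with pos 7 ('c'): MISMATCH
  Compare pos 1 ('a') with pos 6 ('e'): MISMATCH
  Compare pos 2 ('h') with pos 5 ('f'): MISMATCH
  Compare pos 3 ('f') with pos 4 ('b'): MISMATCH
Result: not a palindrome

0


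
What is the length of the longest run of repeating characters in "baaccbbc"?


Input: "baaccbbc"
Scanning for longest run:
  Position 1 ('a'): new char, reset run to 1
  Position 2 ('a'): continues run of 'a', length=2
  Position 3 ('c'): new char, reset run to 1
  Position 4 ('c'): continues run of 'c', length=2
  Position 5 ('b'): new char, reset run to 1
  Position 6 ('b'): continues run of 'b', length=2
  Position 7 ('c'): new char, reset run to 1
Longest run: 'a' with length 2

2


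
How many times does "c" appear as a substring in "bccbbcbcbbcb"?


Searching for "c" in "bccbbcbcbbcb"
Scanning each position:
  Position 0: "b" => no
  Position 1: "c" => MATCH
  Position 2: "c" => MATCH
  Position 3: "b" => no
  Position 4: "b" => no
  Position 5: "c" => MATCH
  Position 6: "b" => no
  Position 7: "c" => MATCH
  Position 8: "b" => no
  Position 9: "b" => no
  Position 10: "c" => MATCH
  Position 11: "b" => no
Total occurrences: 5

5


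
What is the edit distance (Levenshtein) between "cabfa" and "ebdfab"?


Computing edit distance: "cabfa" -> "ebdfab"
DP table:
           e    b    d    f    a    b
      0    1    2    3    4    5    6
  c   1    1    2    3    4    5    6
  a   2    2    2    3    4    4    5
  b   3    3    2    3    4    5    4
  f   4    4    3    3    3    4    5
  a   5    5    4    4    4    3    4
Edit distance = dp[5][6] = 4

4


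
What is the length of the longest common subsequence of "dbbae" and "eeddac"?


LCS of "dbbae" and "eeddac"
DP table:
           e    e    d    d    a    c
      0    0    0    0    0    0    0
  d   0    0    0    1    1    1    1
  b   0    0    0    1    1    1    1
  b   0    0    0    1    1    1    1
  a   0    0    0    1    1    2    2
  e   0    1    1    1    1    2    2
LCS length = dp[5][6] = 2

2


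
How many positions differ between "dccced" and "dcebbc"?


Comparing "dccced" and "dcebbc" position by position:
  Position 0: 'd' vs 'd' => same
  Position 1: 'c' vs 'c' => same
  Position 2: 'c' vs 'e' => DIFFER
  Position 3: 'c' vs 'b' => DIFFER
  Position 4: 'e' vs 'b' => DIFFER
  Position 5: 'd' vs 'c' => DIFFER
Positions that differ: 4

4


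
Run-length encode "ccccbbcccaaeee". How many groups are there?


Input: ccccbbcccaaeee
Scanning for consecutive runs:
  Group 1: 'c' x 4 (positions 0-3)
  Group 2: 'b' x 2 (positions 4-5)
  Group 3: 'c' x 3 (positions 6-8)
  Group 4: 'a' x 2 (positions 9-10)
  Group 5: 'e' x 3 (positions 11-13)
Total groups: 5

5


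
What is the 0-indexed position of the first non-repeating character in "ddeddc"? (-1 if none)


Input: ddeddc
Character frequencies:
  'c': 1
  'd': 4
  'e': 1
Scanning left to right for freq == 1:
  Position 0 ('d'): freq=4, skip
  Position 1 ('d'): freq=4, skip
  Position 2 ('e'): unique! => answer = 2

2


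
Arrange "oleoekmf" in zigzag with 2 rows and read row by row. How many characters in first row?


Zigzag "oleoekmf" into 2 rows:
Placing characters:
  'o' => row 0
  'l' => row 1
  'e' => row 0
  'o' => row 1
  'e' => row 0
  'k' => row 1
  'm' => row 0
  'f' => row 1
Rows:
  Row 0: "oeem"
  Row 1: "lokf"
First row length: 4

4


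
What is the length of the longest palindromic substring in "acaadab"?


Input: "acaadab"
Checking substrings for palindromes:
  [0:3] "aca" (len 3) => palindrome
  [3:6] "ada" (len 3) => palindrome
  [2:4] "aa" (len 2) => palindrome
Longest palindromic substring: "aca" with length 3

3


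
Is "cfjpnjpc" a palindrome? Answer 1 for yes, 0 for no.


Input: cfjpnjpc
Reversed: cpjnpjfc
  Compare pos 0 ('c') with pos 7 ('c'): match
  Compare pos 1 ('f') with pos 6 ('p'): MISMATCH
  Compare pos 2 ('j') with pos 5 ('j'): match
  Compare pos 3 ('p') with pos 4 ('n'): MISMATCH
Result: not a palindrome

0


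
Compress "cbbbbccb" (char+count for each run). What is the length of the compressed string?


Input: cbbbbccb
Runs:
  'c' x 1 => "c1"
  'b' x 4 => "b4"
  'c' x 2 => "c2"
  'b' x 1 => "b1"
Compressed: "c1b4c2b1"
Compressed length: 8

8


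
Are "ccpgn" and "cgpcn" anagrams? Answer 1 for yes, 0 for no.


Strings: "ccpgn", "cgpcn"
Sorted first:  ccgnp
Sorted second: ccgnp
Sorted forms match => anagrams

1


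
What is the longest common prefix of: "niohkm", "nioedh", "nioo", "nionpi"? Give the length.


Words: niohkm, nioedh, nioo, nionpi
  Position 0: all 'n' => match
  Position 1: all 'i' => match
  Position 2: all 'o' => match
  Position 3: ('h', 'e', 'o', 'n') => mismatch, stop
LCP = "nio" (length 3)

3


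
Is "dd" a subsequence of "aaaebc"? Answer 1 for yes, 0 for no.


Check if "dd" is a subsequence of "aaaebc"
Greedy scan:
  Position 0 ('a'): no match needed
  Position 1 ('a'): no match needed
  Position 2 ('a'): no match needed
  Position 3 ('e'): no match needed
  Position 4 ('b'): no match needed
  Position 5 ('c'): no match needed
Only matched 0/2 characters => not a subsequence

0


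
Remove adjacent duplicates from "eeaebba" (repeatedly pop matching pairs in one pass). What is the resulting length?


Input: eeaebba
Stack-based adjacent duplicate removal:
  Read 'e': push. Stack: e
  Read 'e': matches stack top 'e' => pop. Stack: (empty)
  Read 'a': push. Stack: a
  Read 'e': push. Stack: ae
  Read 'b': push. Stack: aeb
  Read 'b': matches stack top 'b' => pop. Stack: ae
  Read 'a': push. Stack: aea
Final stack: "aea" (length 3)

3


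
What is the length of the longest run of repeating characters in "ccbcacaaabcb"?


Input: "ccbcacaaabcb"
Scanning for longest run:
  Position 1 ('c'): continues run of 'c', length=2
  Position 2 ('b'): new char, reset run to 1
  Position 3 ('c'): new char, reset run to 1
  Position 4 ('a'): new char, reset run to 1
  Position 5 ('c'): new char, reset run to 1
  Position 6 ('a'): new char, reset run to 1
  Position 7 ('a'): continues run of 'a', length=2
  Position 8 ('a'): continues run of 'a', length=3
  Position 9 ('b'): new char, reset run to 1
  Position 10 ('c'): new char, reset run to 1
  Position 11 ('b'): new char, reset run to 1
Longest run: 'a' with length 3

3


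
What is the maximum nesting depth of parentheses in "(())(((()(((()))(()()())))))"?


Input: "(())(((()(((()))(()()())))))"
Tracking depth:
  Position 0 '(': depth becomes 1
  Position 1 '(': depth becomes 2
  Position 2 ')': depth becomes 1
  Position 3 ')': depth becomes 0
  Position 4 '(': depth becomes 1
  Position 5 '(': depth becomes 2
  Position 6 '(': depth becomes 3
  Position 7 '(': depth becomes 4
  Position 8 ')': depth becomes 3
  Position 9 '(': depth becomes 4
  Position 10 '(': depth becomes 5
  Position 11 '(': depth becomes 6
  Position 12 '(': depth becomes 7
  Position 13 ')': depth becomes 6
  Position 14 ')': depth becomes 5
  Position 15 ')': depth becomes 4
  Position 16 '(': depth becomes 5
  Position 17 '(': depth becomes 6
  Position 18 ')': depth becomes 5
  Position 19 '(': depth becomes 6
  Position 20 ')': depth becomes 5
  Position 21 '(': depth becomes 6
  Position 22 ')': depth becomes 5
  Position 23 ')': depth becomes 4
  Position 24 ')': depth becomes 3
  Position 25 ')': depth becomes 2
  Position 26 ')': depth becomes 1
  Position 27 ')': depth becomes 0
Maximum depth reached: 7

7


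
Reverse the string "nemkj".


Input: nemkj
Reading characters right to left:
  Position 4: 'j'
  Position 3: 'k'
  Position 2: 'm'
  Position 1: 'e'
  Position 0: 'n'
Reversed: jkmen

jkmen


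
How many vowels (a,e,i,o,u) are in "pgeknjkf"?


Input: pgeknjkf
Checking each character:
  'p' at position 0: consonant
  'g' at position 1: consonant
  'e' at position 2: vowel (running total: 1)
  'k' at position 3: consonant
  'n' at position 4: consonant
  'j' at position 5: consonant
  'k' at position 6: consonant
  'f' at position 7: consonant
Total vowels: 1

1


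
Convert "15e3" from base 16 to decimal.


Input: "15e3" in base 16
Positional expansion:
  Digit '1' (value 1) x 16^3 = 4096
  Digit '5' (value 5) x 16^2 = 1280
  Digit 'e' (value 14) x 16^1 = 224
  Digit '3' (value 3) x 16^0 = 3
Sum = 5603

5603


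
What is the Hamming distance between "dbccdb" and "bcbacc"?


Comparing "dbccdb" and "bcbacc" position by position:
  Position 0: 'd' vs 'b' => differ
  Position 1: 'b' vs 'c' => differ
  Position 2: 'c' vs 'b' => differ
  Position 3: 'c' vs 'a' => differ
  Position 4: 'd' vs 'c' => differ
  Position 5: 'b' vs 'c' => differ
Total differences (Hamming distance): 6

6


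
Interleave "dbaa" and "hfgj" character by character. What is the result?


Interleaving "dbaa" and "hfgj":
  Position 0: 'd' from first, 'h' from second => "dh"
  Position 1: 'b' from first, 'f' from second => "bf"
  Position 2: 'a' from first, 'g' from second => "ag"
  Position 3: 'a' from first, 'j' from second => "aj"
Result: dhbfagaj

dhbfagaj


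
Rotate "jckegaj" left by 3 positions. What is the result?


Input: "jckegaj", rotate left by 3
First 3 characters: "jck"
Remaining characters: "egaj"
Concatenate remaining + first: "egaj" + "jck" = "egajjck"

egajjck


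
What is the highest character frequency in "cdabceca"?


Input: cdabceca
Character counts:
  'a': 2
  'b': 1
  'c': 3
  'd': 1
  'e': 1
Maximum frequency: 3

3


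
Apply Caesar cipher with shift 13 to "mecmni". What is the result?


Caesar cipher: shift "mecmni" by 13
  'm' (pos 12) + 13 = pos 25 = 'z'
  'e' (pos 4) + 13 = pos 17 = 'r'
  'c' (pos 2) + 13 = pos 15 = 'p'
  'm' (pos 12) + 13 = pos 25 = 'z'
  'n' (pos 13) + 13 = pos 0 = 'a'
  'i' (pos 8) + 13 = pos 21 = 'v'
Result: zrpzav

zrpzav


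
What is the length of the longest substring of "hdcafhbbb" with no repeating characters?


Input: "hdcafhbbb"
Sliding window (track last position of each char):
  Position 0 ('h'): window [0,0] length 1 -- new best
  Position 1 ('d'): window [0,1] length 2 -- new best
  Position 2 ('c'): window [0,2] length 3 -- new best
  Position 3 ('a'): window [0,3] length 4 -- new best
  Position 4 ('f'): window [0,4] length 5 -- new best
  Position 5 ('h'): repeat (last at 0), move window start to 1
  Position 5 ('h'): window [1,5] length 5
  Position 6 ('b'): window [1,6] length 6 -- new best
  Position 7 ('b'): repeat (last at 6), move window start to 7
  Position 7 ('b'): window [7,7] length 1
  Position 8 ('b'): repeat (last at 7), move window start to 8
  Position 8 ('b'): window [8,8] length 1
Longest substring with no repeats: "dcafhb" with length 6

6


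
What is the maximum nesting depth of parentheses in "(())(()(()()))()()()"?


Input: "(())(()(()()))()()()"
Tracking depth:
  Position 0 '(': depth becomes 1
  Position 1 '(': depth becomes 2
  Position 2 ')': depth becomes 1
  Position 3 ')': depth becomes 0
  Position 4 '(': depth becomes 1
  Position 5 '(': depth becomes 2
  Position 6 ')': depth becomes 1
  Position 7 '(': depth becomes 2
  Position 8 '(': depth becomes 3
  Position 9 ')': depth becomes 2
  Position 10 '(': depth becomes 3
  Position 11 ')': depth becomes 2
  Position 12 ')': depth becomes 1
  Position 13 ')': depth becomes 0
  Position 14 '(': depth becomes 1
  Position 15 ')': depth becomes 0
  Position 16 '(': depth becomes 1
  Position 17 ')': depth becomes 0
  Position 18 '(': depth becomes 1
  Position 19 ')': depth becomes 0
Maximum depth reached: 3

3


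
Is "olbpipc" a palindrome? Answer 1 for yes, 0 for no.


Input: olbpipc
Reversed: cpipblo
  Compare pos 0 ('o') with pos 6 ('c'): MISMATCH
  Compare pos 1 ('l') with pos 5 ('p'): MISMATCH
  Compare pos 2 ('b') with pos 4 ('i'): MISMATCH
Result: not a palindrome

0


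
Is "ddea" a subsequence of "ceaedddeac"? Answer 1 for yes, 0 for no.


Check if "ddea" is a subsequence of "ceaedddeac"
Greedy scan:
  Position 0 ('c'): no match needed
  Position 1 ('e'): no match needed
  Position 2 ('a'): no match needed
  Position 3 ('e'): no match needed
  Position 4 ('d'): matches sub[0] = 'd'
  Position 5 ('d'): matches sub[1] = 'd'
  Position 6 ('d'): no match needed
  Position 7 ('e'): matches sub[2] = 'e'
  Position 8 ('a'): matches sub[3] = 'a'
  Position 9 ('c'): no match needed
All 4 characters matched => is a subsequence

1


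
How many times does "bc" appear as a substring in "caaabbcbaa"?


Searching for "bc" in "caaabbcbaa"
Scanning each position:
  Position 0: "ca" => no
  Position 1: "aa" => no
  Position 2: "aa" => no
  Position 3: "ab" => no
  Position 4: "bb" => no
  Position 5: "bc" => MATCH
  Position 6: "cb" => no
  Position 7: "ba" => no
  Position 8: "aa" => no
Total occurrences: 1

1


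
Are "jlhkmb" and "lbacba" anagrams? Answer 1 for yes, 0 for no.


Strings: "jlhkmb", "lbacba"
Sorted first:  bhjklm
Sorted second: aabbcl
Differ at position 0: 'b' vs 'a' => not anagrams

0


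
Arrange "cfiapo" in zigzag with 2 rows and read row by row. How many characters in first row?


Zigzag "cfiapo" into 2 rows:
Placing characters:
  'c' => row 0
  'f' => row 1
  'i' => row 0
  'a' => row 1
  'p' => row 0
  'o' => row 1
Rows:
  Row 0: "cip"
  Row 1: "fao"
First row length: 3

3


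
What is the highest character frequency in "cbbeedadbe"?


Input: cbbeedadbe
Character counts:
  'a': 1
  'b': 3
  'c': 1
  'd': 2
  'e': 3
Maximum frequency: 3

3


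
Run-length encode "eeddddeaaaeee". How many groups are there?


Input: eeddddeaaaeee
Scanning for consecutive runs:
  Group 1: 'e' x 2 (positions 0-1)
  Group 2: 'd' x 4 (positions 2-5)
  Group 3: 'e' x 1 (positions 6-6)
  Group 4: 'a' x 3 (positions 7-9)
  Group 5: 'e' x 3 (positions 10-12)
Total groups: 5

5


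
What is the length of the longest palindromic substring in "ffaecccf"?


Input: "ffaecccf"
Checking substrings for palindromes:
  [4:7] "ccc" (len 3) => palindrome
  [0:2] "ff" (len 2) => palindrome
  [4:6] "cc" (len 2) => palindrome
  [5:7] "cc" (len 2) => palindrome
Longest palindromic substring: "ccc" with length 3

3


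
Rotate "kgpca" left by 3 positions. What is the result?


Input: "kgpca", rotate left by 3
First 3 characters: "kgp"
Remaining characters: "ca"
Concatenate remaining + first: "ca" + "kgp" = "cakgp"

cakgp


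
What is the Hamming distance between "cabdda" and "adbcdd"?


Comparing "cabdda" and "adbcdd" position by position:
  Position 0: 'c' vs 'a' => differ
  Position 1: 'a' vs 'd' => differ
  Position 2: 'b' vs 'b' => same
  Position 3: 'd' vs 'c' => differ
  Position 4: 'd' vs 'd' => same
  Position 5: 'a' vs 'd' => differ
Total differences (Hamming distance): 4

4


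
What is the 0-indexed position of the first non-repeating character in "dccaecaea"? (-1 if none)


Input: dccaecaea
Character frequencies:
  'a': 3
  'c': 3
  'd': 1
  'e': 2
Scanning left to right for freq == 1:
  Position 0 ('d'): unique! => answer = 0

0


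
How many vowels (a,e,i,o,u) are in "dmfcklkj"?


Input: dmfcklkj
Checking each character:
  'd' at position 0: consonant
  'm' at position 1: consonant
  'f' at position 2: consonant
  'c' at position 3: consonant
  'k' at position 4: consonant
  'l' at position 5: consonant
  'k' at position 6: consonant
  'j' at position 7: consonant
Total vowels: 0

0


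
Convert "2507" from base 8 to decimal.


Input: "2507" in base 8
Positional expansion:
  Digit '2' (value 2) x 8^3 = 1024
  Digit '5' (value 5) x 8^2 = 320
  Digit '0' (value 0) x 8^1 = 0
  Digit '7' (value 7) x 8^0 = 7
Sum = 1351

1351


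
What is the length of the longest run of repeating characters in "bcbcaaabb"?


Input: "bcbcaaabb"
Scanning for longest run:
  Position 1 ('c'): new char, reset run to 1
  Position 2 ('b'): new char, reset run to 1
  Position 3 ('c'): new char, reset run to 1
  Position 4 ('a'): new char, reset run to 1
  Position 5 ('a'): continues run of 'a', length=2
  Position 6 ('a'): continues run of 'a', length=3
  Position 7 ('b'): new char, reset run to 1
  Position 8 ('b'): continues run of 'b', length=2
Longest run: 'a' with length 3

3


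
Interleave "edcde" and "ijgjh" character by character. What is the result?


Interleaving "edcde" and "ijgjh":
  Position 0: 'e' from first, 'i' from second => "ei"
  Position 1: 'd' from first, 'j' from second => "dj"
  Position 2: 'c' from first, 'g' from second => "cg"
  Position 3: 'd' from first, 'j' from second => "dj"
  Position 4: 'e' from first, 'h' from second => "eh"
Result: eidjcgdjeh

eidjcgdjeh


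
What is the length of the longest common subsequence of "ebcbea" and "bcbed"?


LCS of "ebcbea" and "bcbed"
DP table:
           b    c    b    e    d
      0    0    0    0    0    0
  e   0    0    0    0    1    1
  b   0    1    1    1    1    1
  c   0    1    2    2    2    2
  b   0    1    2    3    3    3
  e   0    1    2    3    4    4
  a   0    1    2    3    4    4
LCS length = dp[6][5] = 4

4


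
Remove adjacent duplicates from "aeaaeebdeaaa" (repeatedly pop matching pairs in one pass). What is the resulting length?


Input: aeaaeebdeaaa
Stack-based adjacent duplicate removal:
  Read 'a': push. Stack: a
  Read 'e': push. Stack: ae
  Read 'a': push. Stack: aea
  Read 'a': matches stack top 'a' => pop. Stack: ae
  Read 'e': matches stack top 'e' => pop. Stack: a
  Read 'e': push. Stack: ae
  Read 'b': push. Stack: aeb
  Read 'd': push. Stack: aebd
  Read 'e': push. Stack: aebde
  Read 'a': push. Stack: aebdea
  Read 'a': matches stack top 'a' => pop. Stack: aebde
  Read 'a': push. Stack: aebdea
Final stack: "aebdea" (length 6)

6


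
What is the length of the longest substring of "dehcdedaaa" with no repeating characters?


Input: "dehcdedaaa"
Sliding window (track last position of each char):
  Position 0 ('d'): window [0,0] length 1 -- new best
  Position 1 ('e'): window [0,1] length 2 -- new best
  Position 2 ('h'): window [0,2] length 3 -- new best
  Position 3 ('c'): window [0,3] length 4 -- new best
  Position 4 ('d'): repeat (last at 0), move window start to 1
  Position 4 ('d'): window [1,4] length 4
  Position 5 ('e'): repeat (last at 1), move window start to 2
  Position 5 ('e'): window [2,5] length 4
  Position 6 ('d'): repeat (last at 4), move window start to 5
  Position 6 ('d'): window [5,6] length 2
  Position 7 ('a'): window [5,7] length 3
  Position 8 ('a'): repeat (last at 7), move window start to 8
  Position 8 ('a'): window [8,8] length 1
  Position 9 ('a'): repeat (last at 8), move window start to 9
  Position 9 ('a'): window [9,9] length 1
Longest substring with no repeats: "dehc" with length 4

4


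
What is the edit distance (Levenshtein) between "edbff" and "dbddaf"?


Computing edit distance: "edbff" -> "dbddaf"
DP table:
           d    b    d    d    a    f
      0    1    2    3    4    5    6
  e   1    1    2    3    4    5    6
  d   2    1    2    2    3    4    5
  b   3    2    1    2    3    4    5
  f   4    3    2    2    3    4    4
  f   5    4    3    3    3    4    4
Edit distance = dp[5][6] = 4

4


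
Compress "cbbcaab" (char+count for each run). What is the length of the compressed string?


Input: cbbcaab
Runs:
  'c' x 1 => "c1"
  'b' x 2 => "b2"
  'c' x 1 => "c1"
  'a' x 2 => "a2"
  'b' x 1 => "b1"
Compressed: "c1b2c1a2b1"
Compressed length: 10

10


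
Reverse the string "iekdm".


Input: iekdm
Reading characters right to left:
  Position 4: 'm'
  Position 3: 'd'
  Position 2: 'k'
  Position 1: 'e'
  Position 0: 'i'
Reversed: mdkei

mdkei


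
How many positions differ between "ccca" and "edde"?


Comparing "ccca" and "edde" position by position:
  Position 0: 'c' vs 'e' => DIFFER
  Position 1: 'c' vs 'd' => DIFFER
  Position 2: 'c' vs 'd' => DIFFER
  Position 3: 'a' vs 'e' => DIFFER
Positions that differ: 4

4


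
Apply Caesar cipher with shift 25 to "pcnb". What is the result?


Caesar cipher: shift "pcnb" by 25
  'p' (pos 15) + 25 = pos 14 = 'o'
  'c' (pos 2) + 25 = pos 1 = 'b'
  'n' (pos 13) + 25 = pos 12 = 'm'
  'b' (pos 1) + 25 = pos 0 = 'a'
Result: obma

obma


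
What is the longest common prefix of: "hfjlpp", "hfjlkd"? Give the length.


Words: hfjlpp, hfjlkd
  Position 0: all 'h' => match
  Position 1: all 'f' => match
  Position 2: all 'j' => match
  Position 3: all 'l' => match
  Position 4: ('p', 'k') => mismatch, stop
LCP = "hfjl" (length 4)

4


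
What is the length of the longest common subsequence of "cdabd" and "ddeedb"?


LCS of "cdabd" and "ddeedb"
DP table:
           d    d    e    e    d    b
      0    0    0    0    0    0    0
  c   0    0    0    0    0    0    0
  d   0    1    1    1    1    1    1
  a   0    1    1    1    1    1    1
  b   0    1    1    1    1    1    2
  d   0    1    2    2    2    2    2
LCS length = dp[5][6] = 2

2


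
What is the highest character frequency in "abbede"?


Input: abbede
Character counts:
  'a': 1
  'b': 2
  'd': 1
  'e': 2
Maximum frequency: 2

2


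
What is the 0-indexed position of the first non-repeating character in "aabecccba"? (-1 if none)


Input: aabecccba
Character frequencies:
  'a': 3
  'b': 2
  'c': 3
  'e': 1
Scanning left to right for freq == 1:
  Position 0 ('a'): freq=3, skip
  Position 1 ('a'): freq=3, skip
  Position 2 ('b'): freq=2, skip
  Position 3 ('e'): unique! => answer = 3

3


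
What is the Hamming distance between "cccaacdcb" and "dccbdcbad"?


Comparing "cccaacdcb" and "dccbdcbad" position by position:
  Position 0: 'c' vs 'd' => differ
  Position 1: 'c' vs 'c' => same
  Position 2: 'c' vs 'c' => same
  Position 3: 'a' vs 'b' => differ
  Position 4: 'a' vs 'd' => differ
  Position 5: 'c' vs 'c' => same
  Position 6: 'd' vs 'b' => differ
  Position 7: 'c' vs 'a' => differ
  Position 8: 'b' vs 'd' => differ
Total differences (Hamming distance): 6

6


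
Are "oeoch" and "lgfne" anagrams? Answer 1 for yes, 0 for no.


Strings: "oeoch", "lgfne"
Sorted first:  cehoo
Sorted second: efgln
Differ at position 0: 'c' vs 'e' => not anagrams

0


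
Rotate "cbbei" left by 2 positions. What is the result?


Input: "cbbei", rotate left by 2
First 2 characters: "cb"
Remaining characters: "bei"
Concatenate remaining + first: "bei" + "cb" = "beicb"

beicb


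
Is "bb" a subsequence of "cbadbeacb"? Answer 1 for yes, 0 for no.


Check if "bb" is a subsequence of "cbadbeacb"
Greedy scan:
  Position 0 ('c'): no match needed
  Position 1 ('b'): matches sub[0] = 'b'
  Position 2 ('a'): no match needed
  Position 3 ('d'): no match needed
  Position 4 ('b'): matches sub[1] = 'b'
  Position 5 ('e'): no match needed
  Position 6 ('a'): no match needed
  Position 7 ('c'): no match needed
  Position 8 ('b'): no match needed
All 2 characters matched => is a subsequence

1


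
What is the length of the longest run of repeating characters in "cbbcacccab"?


Input: "cbbcacccab"
Scanning for longest run:
  Position 1 ('b'): new char, reset run to 1
  Position 2 ('b'): continues run of 'b', length=2
  Position 3 ('c'): new char, reset run to 1
  Position 4 ('a'): new char, reset run to 1
  Position 5 ('c'): new char, reset run to 1
  Position 6 ('c'): continues run of 'c', length=2
  Position 7 ('c'): continues run of 'c', length=3
  Position 8 ('a'): new char, reset run to 1
  Position 9 ('b'): new char, reset run to 1
Longest run: 'c' with length 3

3


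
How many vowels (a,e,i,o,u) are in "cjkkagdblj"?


Input: cjkkagdblj
Checking each character:
  'c' at position 0: consonant
  'j' at position 1: consonant
  'k' at position 2: consonant
  'k' at position 3: consonant
  'a' at position 4: vowel (running total: 1)
  'g' at position 5: consonant
  'd' at position 6: consonant
  'b' at position 7: consonant
  'l' at position 8: consonant
  'j' at position 9: consonant
Total vowels: 1

1


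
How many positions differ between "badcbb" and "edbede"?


Comparing "badcbb" and "edbede" position by position:
  Position 0: 'b' vs 'e' => DIFFER
  Position 1: 'a' vs 'd' => DIFFER
  Position 2: 'd' vs 'b' => DIFFER
  Position 3: 'c' vs 'e' => DIFFER
  Position 4: 'b' vs 'd' => DIFFER
  Position 5: 'b' vs 'e' => DIFFER
Positions that differ: 6

6


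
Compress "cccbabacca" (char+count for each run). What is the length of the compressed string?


Input: cccbabacca
Runs:
  'c' x 3 => "c3"
  'b' x 1 => "b1"
  'a' x 1 => "a1"
  'b' x 1 => "b1"
  'a' x 1 => "a1"
  'c' x 2 => "c2"
  'a' x 1 => "a1"
Compressed: "c3b1a1b1a1c2a1"
Compressed length: 14

14


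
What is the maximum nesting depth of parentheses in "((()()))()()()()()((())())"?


Input: "((()()))()()()()()((())())"
Tracking depth:
  Position 0 '(': depth becomes 1
  Position 1 '(': depth becomes 2
  Position 2 '(': depth becomes 3
  Position 3 ')': depth becomes 2
  Position 4 '(': depth becomes 3
  Position 5 ')': depth becomes 2
  Position 6 ')': depth becomes 1
  Position 7 ')': depth becomes 0
  Position 8 '(': depth becomes 1
  Position 9 ')': depth becomes 0
  Position 10 '(': depth becomes 1
  Position 11 ')': depth becomes 0
  Position 12 '(': depth becomes 1
  Position 13 ')': depth becomes 0
  Position 14 '(': depth becomes 1
  Position 15 ')': depth becomes 0
  Position 16 '(': depth becomes 1
  Position 17 ')': depth becomes 0
  Position 18 '(': depth becomes 1
  Position 19 '(': depth becomes 2
  Position 20 '(': depth becomes 3
  Position 21 ')': depth becomes 2
  Position 22 ')': depth becomes 1
  Position 23 '(': depth becomes 2
  Position 24 ')': depth becomes 1
  Position 25 ')': depth becomes 0
Maximum depth reached: 3

3


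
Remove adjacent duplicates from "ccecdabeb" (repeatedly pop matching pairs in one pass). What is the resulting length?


Input: ccecdabeb
Stack-based adjacent duplicate removal:
  Read 'c': push. Stack: c
  Read 'c': matches stack top 'c' => pop. Stack: (empty)
  Read 'e': push. Stack: e
  Read 'c': push. Stack: ec
  Read 'd': push. Stack: ecd
  Read 'a': push. Stack: ecda
  Read 'b': push. Stack: ecdab
  Read 'e': push. Stack: ecdabe
  Read 'b': push. Stack: ecdabeb
Final stack: "ecdabeb" (length 7)

7


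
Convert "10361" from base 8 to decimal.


Input: "10361" in base 8
Positional expansion:
  Digit '1' (value 1) x 8^4 = 4096
  Digit '0' (value 0) x 8^3 = 0
  Digit '3' (value 3) x 8^2 = 192
  Digit '6' (value 6) x 8^1 = 48
  Digit '1' (value 1) x 8^0 = 1
Sum = 4337

4337


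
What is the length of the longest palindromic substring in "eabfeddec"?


Input: "eabfeddec"
Checking substrings for palindromes:
  [4:8] "edde" (len 4) => palindrome
  [5:7] "dd" (len 2) => palindrome
Longest palindromic substring: "edde" with length 4

4


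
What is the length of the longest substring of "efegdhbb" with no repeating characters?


Input: "efegdhbb"
Sliding window (track last position of each char):
  Position 0 ('e'): window [0,0] length 1 -- new best
  Position 1 ('f'): window [0,1] length 2 -- new best
  Position 2 ('e'): repeat (last at 0), move window start to 1
  Position 2 ('e'): window [1,2] length 2
  Position 3 ('g'): window [1,3] length 3 -- new best
  Position 4 ('d'): window [1,4] length 4 -- new best
  Position 5 ('h'): window [1,5] length 5 -- new best
  Position 6 ('b'): window [1,6] length 6 -- new best
  Position 7 ('b'): repeat (last at 6), move window start to 7
  Position 7 ('b'): window [7,7] length 1
Longest substring with no repeats: "fegdhb" with length 6

6


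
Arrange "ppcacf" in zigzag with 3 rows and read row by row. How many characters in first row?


Zigzag "ppcacf" into 3 rows:
Placing characters:
  'p' => row 0
  'p' => row 1
  'c' => row 2
  'a' => row 1
  'c' => row 0
  'f' => row 1
Rows:
  Row 0: "pc"
  Row 1: "paf"
  Row 2: "c"
First row length: 2

2


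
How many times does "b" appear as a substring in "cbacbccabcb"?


Searching for "b" in "cbacbccabcb"
Scanning each position:
  Position 0: "c" => no
  Position 1: "b" => MATCH
  Position 2: "a" => no
  Position 3: "c" => no
  Position 4: "b" => MATCH
  Position 5: "c" => no
  Position 6: "c" => no
  Position 7: "a" => no
  Position 8: "b" => MATCH
  Position 9: "c" => no
  Position 10: "b" => MATCH
Total occurrences: 4

4


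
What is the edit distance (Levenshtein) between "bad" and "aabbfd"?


Computing edit distance: "bad" -> "aabbfd"
DP table:
           a    a    b    b    f    d
      0    1    2    3    4    5    6
  b   1    1    2    2    3    4    5
  a   2    1    1    2    3    4    5
  d   3    2    2    2    3    4    4
Edit distance = dp[3][6] = 4

4


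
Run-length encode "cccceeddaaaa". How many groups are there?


Input: cccceeddaaaa
Scanning for consecutive runs:
  Group 1: 'c' x 4 (positions 0-3)
  Group 2: 'e' x 2 (positions 4-5)
  Group 3: 'd' x 2 (positions 6-7)
  Group 4: 'a' x 4 (positions 8-11)
Total groups: 4

4


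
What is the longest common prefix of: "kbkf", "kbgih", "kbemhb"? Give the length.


Words: kbkf, kbgih, kbemhb
  Position 0: all 'k' => match
  Position 1: all 'b' => match
  Position 2: ('k', 'g', 'e') => mismatch, stop
LCP = "kb" (length 2)

2


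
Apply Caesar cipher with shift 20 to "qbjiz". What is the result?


Caesar cipher: shift "qbjiz" by 20
  'q' (pos 16) + 20 = pos 10 = 'k'
  'b' (pos 1) + 20 = pos 21 = 'v'
  'j' (pos 9) + 20 = pos 3 = 'd'
  'i' (pos 8) + 20 = pos 2 = 'c'
  'z' (pos 25) + 20 = pos 19 = 't'
Result: kvdct

kvdct


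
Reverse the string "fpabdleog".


Input: fpabdleog
Reading characters right to left:
  Position 8: 'g'
  Position 7: 'o'
  Position 6: 'e'
  Position 5: 'l'
  Position 4: 'd'
  Position 3: 'b'
  Position 2: 'a'
  Position 1: 'p'
  Position 0: 'f'
Reversed: goeldbapf

goeldbapf


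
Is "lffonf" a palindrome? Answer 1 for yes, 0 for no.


Input: lffonf
Reversed: fnoffl
  Compare pos 0 ('l') with pos 5 ('f'): MISMATCH
  Compare pos 1 ('f') with pos 4 ('n'): MISMATCH
  Compare pos 2 ('f') with pos 3 ('o'): MISMATCH
Result: not a palindrome

0


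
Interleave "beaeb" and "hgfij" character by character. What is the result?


Interleaving "beaeb" and "hgfij":
  Position 0: 'b' from first, 'h' from second => "bh"
  Position 1: 'e' from first, 'g' from second => "eg"
  Position 2: 'a' from first, 'f' from second => "af"
  Position 3: 'e' from first, 'i' from second => "ei"
  Position 4: 'b' from first, 'j' from second => "bj"
Result: bhegafeibj

bhegafeibj


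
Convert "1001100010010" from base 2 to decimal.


Input: "1001100010010" in base 2
Positional expansion:
  Digit '1' (value 1) x 2^12 = 4096
  Digit '0' (value 0) x 2^11 = 0
  Digit '0' (value 0) x 2^10 = 0
  Digit '1' (value 1) x 2^9 = 512
  Digit '1' (value 1) x 2^8 = 256
  Digit '0' (value 0) x 2^7 = 0
  Digit '0' (value 0) x 2^6 = 0
  Digit '0' (value 0) x 2^5 = 0
  Digit '1' (value 1) x 2^4 = 16
  Digit '0' (value 0) x 2^3 = 0
  Digit '0' (value 0) x 2^2 = 0
  Digit '1' (value 1) x 2^1 = 2
  Digit '0' (value 0) x 2^0 = 0
Sum = 4882

4882
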